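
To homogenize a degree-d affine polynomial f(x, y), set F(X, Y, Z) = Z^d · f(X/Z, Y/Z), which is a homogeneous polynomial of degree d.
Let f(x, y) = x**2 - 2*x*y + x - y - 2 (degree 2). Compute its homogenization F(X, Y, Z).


F(X, Y, Z) = X**2 - 2*X*Y + X*Z - Y*Z - 2*Z**2

deg(f) = 2.
Substitute x = X/Z, y = Y/Z into f, then multiply by Z^2.
  monomial 1·x^2·y^0 ↦ 1·X^2·Y^0·Z^0.
  monomial -2·x^1·y^1 ↦ -2·X^1·Y^1·Z^0.
  monomial 1·x^1·y^0 ↦ 1·X^1·Y^0·Z^1.
  monomial -1·x^0·y^1 ↦ -1·X^0·Y^1·Z^1.
  monomial -2·x^0·y^0 ↦ -2·X^0·Y^0·Z^2.
Collecting: F(X, Y, Z) = X**2 - 2*X*Y + X*Z - Y*Z - 2*Z**2.


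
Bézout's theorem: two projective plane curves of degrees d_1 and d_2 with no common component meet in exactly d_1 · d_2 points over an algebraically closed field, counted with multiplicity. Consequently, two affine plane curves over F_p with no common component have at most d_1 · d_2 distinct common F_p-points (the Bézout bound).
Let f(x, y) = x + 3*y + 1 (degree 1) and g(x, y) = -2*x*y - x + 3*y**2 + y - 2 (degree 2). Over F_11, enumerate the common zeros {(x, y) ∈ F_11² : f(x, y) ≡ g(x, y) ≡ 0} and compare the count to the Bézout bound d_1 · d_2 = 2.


Common zeros: ∅; count = 0; Bézout bound = 2.

deg(f) = 1, deg(g) = 2, so Bézout bound = 2.
Scan x ∈ F_11. For each x, list the y ∈ F_11 with f(x, y) ≡ 0 and those with g(x, y) ≡ 0 (mod 11); the common zeros in that column are the intersection.
  x = 0: f ≡ 0 at y ∈ {7}; g ≡ 0 at y ∈ {8, 10}; common: ∅.
  x = 1: f ≡ 0 at y ∈ {3}; g ≡ 0 at y ∈ {6, 9}; common: ∅.
  x = 2: f ≡ 0 at y ∈ {10}; g ≡ 0 at y ∈ ∅; common: ∅.
  x = 3: f ≡ 0 at y ∈ {6}; g ≡ 0 at y ∈ ∅; common: ∅.
  x = 4: f ≡ 0 at y ∈ {2}; g ≡ 0 at y ∈ {3}; common: ∅.
  x = 5: f ≡ 0 at y ∈ {9}; g ≡ 0 at y ∈ {7}; common: ∅.
  x = 6: f ≡ 0 at y ∈ {5}; g ≡ 0 at y ∈ ∅; common: ∅.
  x = 7: f ≡ 0 at y ∈ {1}; g ≡ 0 at y ∈ ∅; common: ∅.
  x = 8: f ≡ 0 at y ∈ {8}; g ≡ 0 at y ∈ {1, 4}; common: ∅.
  x = 9: f ≡ 0 at y ∈ {4}; g ≡ 0 at y ∈ {0, 2}; common: ∅.
  x = 10: f ≡ 0 at y ∈ {0}; g ≡ 0 at y ∈ ∅; common: ∅.
Collecting: common zeros = ∅, so the count is 0.
Comparison with the Bézout bound: 0 ≤ 2 = deg(f)·deg(g), as expected for curves with no common component (the affine F_11-count falls short of the bound because intersections may lie at infinity, over extension fields, or carry multiplicity).


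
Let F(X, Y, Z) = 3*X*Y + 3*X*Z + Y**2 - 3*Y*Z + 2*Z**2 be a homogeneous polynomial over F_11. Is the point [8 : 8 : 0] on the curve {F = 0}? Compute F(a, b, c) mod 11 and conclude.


F(8,8,0) ≡ 3 (mod 11); P is NOT on the curve.

Evaluate F(8, 8, 0) term-by-term (mod 11).
  3*X*Y ↦ 3·8·8·1 = 192
  3*X*Z ↦ 3·8·1·0 = 0
  Y**2 ↦ 1·1·64·1 = 64
  -3*Y*Z ↦ -3·1·8·0 = 0
  2*Z**2 ↦ 2·1·1·0 = 0
Sum: F(8, 8, 0) = (192) + (0) + (64) + (0) + (0) = 256.
Reducing mod 11: 256 ≡ 3 (mod 11).
Since F(a, b, c) ≡ 3 ≠ 0 (mod 11), P does NOT lie on the curve.


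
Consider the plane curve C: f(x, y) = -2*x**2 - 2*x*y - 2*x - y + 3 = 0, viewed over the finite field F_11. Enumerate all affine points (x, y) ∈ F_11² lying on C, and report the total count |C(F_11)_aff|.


Affine F_11-points: {(0, 3), (1, 7), (2, 7), (3, 8), (4, 2), (6, 9), (7, 3), (8, 4), (9, 4), (10, 8)}; count = 10.

For each of the 121 pairs (x, y) ∈ F_11², evaluate f(x, y) mod 11. Record the zeros.
  x = 0: [0↦3, 1↦2, 2↦1, 3↦0, 4↦10, 5↦9, 6↦8, 7↦7, 8↦6, 9↦5, 10↦4]  zeros at y ∈ {3}
  x = 1: [0↦10, 1↦7, 2↦4, 3↦1, 4↦9, 5↦6, 6↦3, 7↦0, 8↦8, 9↦5, 10↦2]  zeros at y ∈ {7}
  x = 2: [0↦2, 1↦8, 2↦3, 3↦9, 4↦4, 5↦10, 6↦5, 7↦0, 8↦6, 9↦1, 10↦7]  zeros at y ∈ {7}
  x = 3: [0↦1, 1↦5, 2↦9, 3↦2, 4↦6, 5↦10, 6↦3, 7↦7, 8↦0, 9↦4, 10↦8]  zeros at y ∈ {8}
  x = 4: [0↦7, 1↦9, 2↦0, 3↦2, 4↦4, 5↦6, 6↦8, 7↦10, 8↦1, 9↦3, 10↦5]  zeros at y ∈ {2}
  x = 5: [0↦9, 1↦9, 2↦9, 3↦9, 4↦9, 5↦9, 6↦9, 7↦9, 8↦9, 9↦9, 10↦9]  zeros at y ∈ ∅
  x = 6: [0↦7, 1↦5, 2↦3, 3↦1, 4↦10, 5↦8, 6↦6, 7↦4, 8↦2, 9↦0, 10↦9]  zeros at y ∈ {9}
  x = 7: [0↦1, 1↦8, 2↦4, 3↦0, 4↦7, 5↦3, 6↦10, 7↦6, 8↦2, 9↦9, 10↦5]  zeros at y ∈ {3}
  x = 8: [0↦2, 1↦7, 2↦1, 3↦6, 4↦0, 5↦5, 6↦10, 7↦4, 8↦9, 9↦3, 10↦8]  zeros at y ∈ {4}
  x = 9: [0↦10, 1↦2, 2↦5, 3↦8, 4↦0, 5↦3, 6↦6, 7↦9, 8↦1, 9↦4, 10↦7]  zeros at y ∈ {4}
  x = 10: [0↦3, 1↦4, 2↦5, 3↦6, 4↦7, 5↦8, 6↦9, 7↦10, 8↦0, 9↦1, 10↦2]  zeros at y ∈ {8}
Collecting zeros: affine points = {(0, 3), (1, 7), (2, 7), (3, 8), (4, 2), (6, 9), (7, 3), (8, 4), (9, 4), (10, 8)}.
Total count |C(F_11)_aff| = 10.


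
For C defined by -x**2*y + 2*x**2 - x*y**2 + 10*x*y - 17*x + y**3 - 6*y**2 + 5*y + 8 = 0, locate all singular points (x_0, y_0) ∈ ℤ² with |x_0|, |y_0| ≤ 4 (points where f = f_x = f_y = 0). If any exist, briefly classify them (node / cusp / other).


Singular points: {(2, 3)}; classification: node.

Compute partial derivatives:
  f_x = -2*x*y + 4*x - y**2 + 10*y - 17.
  f_y = -x**2 - 2*x*y + 10*x + 3*y**2 - 12*y + 5.
Scan x_0 ∈ {−4, ..., 4}. For each x_0, f_y(x_0, y) is a polynomial in y; find its integer roots y ∈ {−4, ..., 4}, then test f_x and f at those candidates.
  x = -4: f_y(-4, y) = 3*y**2 - 4*y - 51; no integer root y with |y| ≤ 4.
  x = -3: f_y(-3, y) = 3*y**2 - 6*y - 34; no integer root y with |y| ≤ 4.
  x = -2: f_y(-2, y) = 3*y**2 - 8*y - 19; no integer root y with |y| ≤ 4.
  x = -1: f_y(-1, y) = 3*y**2 - 10*y - 6; no integer root y with |y| ≤ 4.
  x = 0: f_y(0, y) = 3*y**2 - 12*y + 5; no integer root y with |y| ≤ 4.
  x = 1: f_y(1, y) = 3*y**2 - 14*y + 14; no integer root y with |y| ≤ 4.
  x = 2: f_y(2, y) = 3*y**2 - 16*y + 21; vanishes at y ∈ {3}. (2, 3): f_x = 0, f = 0 — SINGULAR.
  x = 3: f_y(3, y) = 3*y**2 - 18*y + 26; no integer root y with |y| ≤ 4.
  x = 4: f_y(4, y) = 3*y**2 - 20*y + 29; no integer root y with |y| ≤ 4.
Only singular point on the grid: (2, 3).
Classify: substitute x = 2 + u, y = 3 + v and expand: f = -u**2*v - u**2 - u*v**2 + v**3 + v**2.
No constant or linear terms (consistent with a singular point). Quadratic part: -u**2 + v**2. Cubic part: -u**2*v - u*v**2 + v**3.
The quadratic part v**2 - u**2 = (v − u)(v + u) splits into two distinct linear factors, so there are two distinct tangent lines y − 3 = ±(x − 2) — this is a node (ordinary double point).
Classification: node.


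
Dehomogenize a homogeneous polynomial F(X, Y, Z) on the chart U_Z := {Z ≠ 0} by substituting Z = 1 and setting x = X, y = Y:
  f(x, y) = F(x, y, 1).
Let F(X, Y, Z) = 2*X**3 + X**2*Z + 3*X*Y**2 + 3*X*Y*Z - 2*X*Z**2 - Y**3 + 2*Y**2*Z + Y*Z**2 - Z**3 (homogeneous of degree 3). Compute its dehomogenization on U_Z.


f(x, y) = 2*x**3 + x**2 + 3*x*y**2 + 3*x*y - 2*x - y**3 + 2*y**2 + y - 1

On U_Z we set Z = 1. Each monomial c·X^i·Y^j·Z^k in F becomes c·x^i·y^j·1^k = c·x^i·y^j.
Substituting Z = 1: F(X, Y, 1) = 2*x**3 + x**2 + 3*x*y**2 + 3*x*y - 2*x - y**3 + 2*y**2 + y - 1.
Note: deg(f) ≤ deg(F) = 3; strict inequality happens when F is divisible by Z (lost terms).


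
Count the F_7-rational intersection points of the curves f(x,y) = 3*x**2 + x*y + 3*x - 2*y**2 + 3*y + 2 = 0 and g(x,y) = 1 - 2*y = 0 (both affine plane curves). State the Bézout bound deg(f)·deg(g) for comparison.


Common zeros: ∅; count = 0; Bézout bound = 2.

deg(f) = 2, deg(g) = 1, so Bézout bound = 2.
Scan x ∈ F_7. For each x, list the y ∈ F_7 with f(x, y) ≡ 0 and those with g(x, y) ≡ 0 (mod 7); the common zeros in that column are the intersection.
  x = 0: f ≡ 0 at y ∈ {2, 3}; g ≡ 0 at y ∈ {4}; common: ∅.
  x = 1: f ≡ 0 at y ∈ ∅; g ≡ 0 at y ∈ {4}; common: ∅.
  x = 2: f ≡ 0 at y ∈ ∅; g ≡ 0 at y ∈ {4}; common: ∅.
  x = 3: f ≡ 0 at y ∈ {1, 2}; g ≡ 0 at y ∈ {4}; common: ∅.
  x = 4: f ≡ 0 at y ∈ ∅; g ≡ 0 at y ∈ {4}; common: ∅.
  x = 5: f ≡ 0 at y ∈ {1, 3}; g ≡ 0 at y ∈ {4}; common: ∅.
  x = 6: f ≡ 0 at y ∈ ∅; g ≡ 0 at y ∈ {4}; common: ∅.
Collecting: common zeros = ∅, so the count is 0.
Comparison with the Bézout bound: 0 ≤ 2 = deg(f)·deg(g), as expected for curves with no common component (the affine F_7-count falls short of the bound because intersections may lie at infinity, over extension fields, or carry multiplicity).


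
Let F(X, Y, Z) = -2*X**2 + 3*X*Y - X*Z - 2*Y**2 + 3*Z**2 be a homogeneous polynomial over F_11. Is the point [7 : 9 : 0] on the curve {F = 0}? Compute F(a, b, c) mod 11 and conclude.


F(7,9,0) ≡ 6 (mod 11); P is NOT on the curve.

Evaluate F(7, 9, 0) term-by-term (mod 11).
  -2*X**2 ↦ -2·49·1·1 = -98
  3*X*Y ↦ 3·7·9·1 = 189
  -X*Z ↦ -1·7·1·0 = 0
  -2*Y**2 ↦ -2·1·81·1 = -162
  3*Z**2 ↦ 3·1·1·0 = 0
Sum: F(7, 9, 0) = (-98) + (189) + (0) + (-162) + (0) = -71.
Reducing mod 11: -71 ≡ 6 (mod 11).
Since F(a, b, c) ≡ 6 ≠ 0 (mod 11), P does NOT lie on the curve.


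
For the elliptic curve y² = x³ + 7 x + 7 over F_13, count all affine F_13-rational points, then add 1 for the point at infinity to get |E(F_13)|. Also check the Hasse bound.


Affine points = {(2, 4), (2, 9), (3, 4), (3, 9), (7, 3), (7, 10), (8, 4), (8, 9), (12, 5), (12, 8)}; affine count = 10; |E(F_13)| = 11.

Discriminant check: Δ ∝ 4a³ + 27b² = 4·7³ + 27·7² = 4·343 + 27·49 ≡ 4 (mod 13). Nonzero ⇒ E is nonsingular.
For each x ∈ F_13, compute rhs = x³ + 7·x + 7 mod 13, then count y ∈ F_13 with y² ≡ rhs.
  x = 0: rhs = 7, matching y values: none (0 points).
  x = 1: rhs = 2, matching y values: none (0 points).
  x = 2: rhs = 3, matching y values: 4, 9 (2 points).
  x = 3: rhs = 3, matching y values: 4, 9 (2 points).
  x = 4: rhs = 8, matching y values: none (0 points).
  x = 5: rhs = 11, matching y values: none (0 points).
  x = 6: rhs = 5, matching y values: none (0 points).
  x = 7: rhs = 9, matching y values: 3, 10 (2 points).
  x = 8: rhs = 3, matching y values: 4, 9 (2 points).
  x = 9: rhs = 6, matching y values: none (0 points).
  x = 10: rhs = 11, matching y values: none (0 points).
  x = 11: rhs = 11, matching y values: none (0 points).
  x = 12: rhs = 12, matching y values: 5, 8 (2 points).
Total affine count: 10.
Full point count |E(F_13)| = 10 + 1 = 11.
Hasse bound: |11 − (13+1)| = |-3| = 3 ≤ 2√13 ≈ 7.2111 ✓.


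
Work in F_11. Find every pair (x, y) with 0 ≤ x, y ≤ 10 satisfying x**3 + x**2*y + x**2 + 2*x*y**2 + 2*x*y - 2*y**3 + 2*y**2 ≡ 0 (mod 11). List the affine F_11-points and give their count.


Affine F_11-points: {(0, 0), (0, 1), (3, 3), (4, 9), (5, 7), (6, 10), (7, 3), (8, 2), (8, 3), (8, 4), (10, 0), (10, 4), (10, 7)}; count = 13.

For each of the 121 pairs (x, y) ∈ F_11², evaluate f(x, y) mod 11. Record the zeros.
  x = 0: [0↦0, 1↦0, 2↦3, 3↦8, 4↦3, 5↦9, 6↦3, 7↦6, 8↦6, 9↦2, 10↦4]  zeros at y ∈ {0, 1}
  x = 1: [0↦2, 1↦7, 2↦8, 3↦4, 4↦5, 5↦10, 6↦7, 7↦6, 8↦6, 9↦6, 10↦5]  zeros at y ∈ ∅
  x = 2: [0↦1, 1↦2, 2↦3, 3↦3, 4↦1, 5↦7, 6↦9, 7↦6, 8↦8, 9↦3, 10↦1]  zeros at y ∈ ∅
  x = 3: [0↦3, 1↦2, 2↦5, 3↦0, 4↦8, 5↦6, 6↦4, 7↦1, 8↦7, 9↦10, 10↦9]  zeros at y ∈ {3}
  x = 4: [0↦3, 1↦2, 2↦9, 3↦1, 4↦10, 5↦2, 6↦9, 7↦8, 8↦9, 9↦0, 10↦2]  zeros at y ∈ {9}
  x = 5: [0↦7, 1↦8, 2↦10, 3↦1, 4↦2, 5↦1, 6↦8, 7↦0, 8↦9, 9↦1, 10↦8]  zeros at y ∈ {7}
  x = 6: [0↦10, 1↦4, 2↦3, 3↦6, 4↦1, 5↦9, 6↦7, 7↦5, 8↦2, 9↦8, 10↦0]  zeros at y ∈ {10}
  x = 7: [0↦7, 1↦7, 2↦5, 3↦0, 4↦2, 5↦10, 6↦1, 7↦7, 8↦5, 9↦5, 10↦6]  zeros at y ∈ {3}
  x = 8: [0↦4, 1↦1, 2↦0, 3↦0, 4↦0, 5↦10, 6↦7, 7↦1, 8↦2, 9↦9, 10↦10]  zeros at y ∈ {2, 3, 4}
  x = 9: [0↦7, 1↦3, 2↦5, 3↦1, 4↦1, 5↦4, 6↦9, 7↦4, 8↦10, 9↦4, 10↦7]  zeros at y ∈ ∅
  x = 10: [0↦0, 1↦8, 2↦4, 3↦9, 4↦0, 5↦9, 6↦2, 7↦0, 8↦2, 9↦7, 10↦3]  zeros at y ∈ {0, 4, 7}
Collecting zeros: affine points = {(0, 0), (0, 1), (3, 3), (4, 9), (5, 7), (6, 10), (7, 3), (8, 2), (8, 3), (8, 4), (10, 0), (10, 4), (10, 7)}.
Total count |C(F_11)_aff| = 13.


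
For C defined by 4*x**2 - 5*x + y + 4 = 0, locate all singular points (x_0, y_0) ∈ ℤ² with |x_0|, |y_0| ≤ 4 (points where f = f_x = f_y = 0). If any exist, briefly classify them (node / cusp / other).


No singular points in the scanned grid; C is smooth there.

Compute partial derivatives:
  f_x = 8*x - 5.
  f_y = 1.
f_y = 1 is a nonzero constant, so f_y never vanishes: no point (x, y) can satisfy f = f_x = f_y = 0. In particular no (x, y) ∈ {−4, ..., 4}² is singular; the curve is smooth.


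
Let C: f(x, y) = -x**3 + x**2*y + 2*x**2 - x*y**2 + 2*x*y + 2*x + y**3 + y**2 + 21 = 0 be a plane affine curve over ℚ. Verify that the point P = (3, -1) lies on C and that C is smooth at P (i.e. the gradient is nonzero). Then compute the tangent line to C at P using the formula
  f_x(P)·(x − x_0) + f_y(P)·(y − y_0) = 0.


Tangent line at P: -22*x + 22*y + 88 = 0.

Step 1: f(3, -1) = 0, so P lies on C.
Step 2: partial derivatives
  f_x(x, y) = -3*x**2 + 2*x*y + 4*x - y**2 + 2*y + 2, f_y(x, y) = x**2 - 2*x*y + 2*x + 3*y**2 + 2*y.
  f_x(P) = -22, f_y(P) = 22 (gradient nonzero, so P is smooth).
Step 3: tangent line at P: -22·(x − 3) + 22·(y − -1) = 0.
Expanding: -22*x + 22*y + 88 = 0.


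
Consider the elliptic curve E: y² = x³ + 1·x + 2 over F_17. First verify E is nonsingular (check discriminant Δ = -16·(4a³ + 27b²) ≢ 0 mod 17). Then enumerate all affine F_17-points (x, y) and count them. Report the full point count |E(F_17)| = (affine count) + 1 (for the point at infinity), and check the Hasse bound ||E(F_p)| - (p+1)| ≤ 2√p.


Affine points = {(0, 6), (0, 11), (1, 2), (1, 15), (3, 7), (3, 10), (4, 6), (4, 11), (5, 8), (5, 9), (9, 3), (9, 14), (10, 3), (10, 14), (11, 1), (11, 16), (12, 5), (12, 12), (13, 6), (13, 11), (15, 3), (15, 14), (16, 0)}; affine count = 23; |E(F_17)| = 24.

Discriminant check: Δ ∝ 4a³ + 27b² = 4·1³ + 27·2² = 4·1 + 27·4 ≡ 10 (mod 17). Nonzero ⇒ E is nonsingular.
For each x ∈ F_17, compute rhs = x³ + 1·x + 2 mod 17, then count y ∈ F_17 with y² ≡ rhs.
  x = 0: rhs = 2, matching y values: 6, 11 (2 points).
  x = 1: rhs = 4, matching y values: 2, 15 (2 points).
  x = 2: rhs = 12, matching y values: none (0 points).
  x = 3: rhs = 15, matching y values: 7, 10 (2 points).
  x = 4: rhs = 2, matching y values: 6, 11 (2 points).
  x = 5: rhs = 13, matching y values: 8, 9 (2 points).
  x = 6: rhs = 3, matching y values: none (0 points).
  x = 7: rhs = 12, matching y values: none (0 points).
  x = 8: rhs = 12, matching y values: none (0 points).
  x = 9: rhs = 9, matching y values: 3, 14 (2 points).
  x = 10: rhs = 9, matching y values: 3, 14 (2 points).
  x = 11: rhs = 1, matching y values: 1, 16 (2 points).
  x = 12: rhs = 8, matching y values: 5, 12 (2 points).
  x = 13: rhs = 2, matching y values: 6, 11 (2 points).
  x = 14: rhs = 6, matching y values: none (0 points).
  x = 15: rhs = 9, matching y values: 3, 14 (2 points).
  x = 16: rhs = 0, matching y values: 0 (1 points).
Total affine count: 23.
Full point count |E(F_17)| = 23 + 1 = 24.
Hasse bound: |24 − (17+1)| = |6| = 6 ≤ 2√17 ≈ 8.2462 ✓.


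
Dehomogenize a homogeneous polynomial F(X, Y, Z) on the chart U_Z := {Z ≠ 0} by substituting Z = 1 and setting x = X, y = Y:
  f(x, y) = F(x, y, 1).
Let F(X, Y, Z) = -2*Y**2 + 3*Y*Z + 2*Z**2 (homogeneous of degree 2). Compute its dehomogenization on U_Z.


f(x, y) = -2*y**2 + 3*y + 2

On U_Z we set Z = 1. Each monomial c·X^i·Y^j·Z^k in F becomes c·x^i·y^j·1^k = c·x^i·y^j.
Substituting Z = 1: F(X, Y, 1) = -2*y**2 + 3*y + 2.
Note: deg(f) ≤ deg(F) = 2; strict inequality happens when F is divisible by Z (lost terms).


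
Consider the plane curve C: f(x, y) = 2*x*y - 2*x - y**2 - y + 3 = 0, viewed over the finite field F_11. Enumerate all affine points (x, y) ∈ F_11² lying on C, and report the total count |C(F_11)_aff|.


Affine F_11-points: {(1, 4), (1, 8), (2, 5), (2, 9), (5, 3), (5, 6), (7, 0), (7, 2), (9, 7), (9, 10)}; count = 10.

For each of the 121 pairs (x, y) ∈ F_11², evaluate f(x, y) mod 11. Record the zeros.
  x = 0: [0↦3, 1↦1, 2↦8, 3↦2, 4↦5, 5↦6, 6↦5, 7↦2, 8↦8, 9↦1, 10↦3]  zeros at y ∈ ∅
  x = 1: [0↦1, 1↦1, 2↦10, 3↦6, 4↦0, 5↦3, 6↦4, 7↦3, 8↦0, 9↦6, 10↦10]  zeros at y ∈ {4, 8}
  x = 2: [0↦10, 1↦1, 2↦1, 3↦10, 4↦6, 5↦0, 6↦3, 7↦4, 8↦3, 9↦0, 10↦6]  zeros at y ∈ {5, 9}
  x = 3: [0↦8, 1↦1, 2↦3, 3↦3, 4↦1, 5↦8, 6↦2, 7↦5, 8↦6, 9↦5, 10↦2]  zeros at y ∈ ∅
  x = 4: [0↦6, 1↦1, 2↦5, 3↦7, 4↦7, 5↦5, 6↦1, 7↦6, 8↦9, 9↦10, 10↦9]  zeros at y ∈ ∅
  x = 5: [0↦4, 1↦1, 2↦7, 3↦0, 4↦2, 5↦2, 6↦0, 7↦7, 8↦1, 9↦4, 10↦5]  zeros at y ∈ {3, 6}
  x = 6: [0↦2, 1↦1, 2↦9, 3↦4, 4↦8, 5↦10, 6↦10, 7↦8, 8↦4, 9↦9, 10↦1]  zeros at y ∈ ∅
  x = 7: [0↦0, 1↦1, 2↦0, 3↦8, 4↦3, 5↦7, 6↦9, 7↦9, 8↦7, 9↦3, 10↦8]  zeros at y ∈ {0, 2}
  x = 8: [0↦9, 1↦1, 2↦2, 3↦1, 4↦9, 5↦4, 6↦8, 7↦10, 8↦10, 9↦8, 10↦4]  zeros at y ∈ ∅
  x = 9: [0↦7, 1↦1, 2↦4, 3↦5, 4↦4, 5↦1, 6↦7, 7↦0, 8↦2, 9↦2, 10↦0]  zeros at y ∈ {7, 10}
  x = 10: [0↦5, 1↦1, 2↦6, 3↦9, 4↦10, 5↦9, 6↦6, 7↦1, 8↦5, 9↦7, 10↦7]  zeros at y ∈ ∅
Collecting zeros: affine points = {(1, 4), (1, 8), (2, 5), (2, 9), (5, 3), (5, 6), (7, 0), (7, 2), (9, 7), (9, 10)}.
Total count |C(F_11)_aff| = 10.


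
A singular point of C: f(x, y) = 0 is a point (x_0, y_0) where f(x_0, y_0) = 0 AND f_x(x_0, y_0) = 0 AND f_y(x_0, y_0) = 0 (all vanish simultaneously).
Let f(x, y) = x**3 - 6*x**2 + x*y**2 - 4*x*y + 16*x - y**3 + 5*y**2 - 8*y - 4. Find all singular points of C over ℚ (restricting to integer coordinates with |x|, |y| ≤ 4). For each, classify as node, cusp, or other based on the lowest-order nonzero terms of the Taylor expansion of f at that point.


Singular points: {(2, 2)}; classification: cusp.

Compute partial derivatives:
  f_x = 3*x**2 - 12*x + y**2 - 4*y + 16.
  f_y = 2*x*y - 4*x - 3*y**2 + 10*y - 8.
Scan x_0 ∈ {−4, ..., 4}. For each x_0, f_y(x_0, y) is a polynomial in y; find its integer roots y ∈ {−4, ..., 4}, then test f_x and f at those candidates.
  x = -4: f_y(-4, y) = -3*y**2 + 2*y + 8; vanishes at y ∈ {2}. (-4, 2): f_x = 108 ≠ 0.
  x = -3: f_y(-3, y) = -3*y**2 + 4*y + 4; vanishes at y ∈ {2}. (-3, 2): f_x = 75 ≠ 0.
  x = -2: f_y(-2, y) = -3*y**2 + 6*y; vanishes at y ∈ {0, 2}. (-2, 0): f_x = 52 ≠ 0; (-2, 2): f_x = 48 ≠ 0.
  x = -1: f_y(-1, y) = -3*y**2 + 8*y - 4; vanishes at y ∈ {2}. (-1, 2): f_x = 27 ≠ 0.
  x = 0: f_y(0, y) = -3*y**2 + 10*y - 8; vanishes at y ∈ {2}. (0, 2): f_x = 12 ≠ 0.
  x = 1: f_y(1, y) = -3*y**2 + 12*y - 12; vanishes at y ∈ {2}. (1, 2): f_x = 3 ≠ 0.
  x = 2: f_y(2, y) = -3*y**2 + 14*y - 16; vanishes at y ∈ {2}. (2, 2): f_x = 0, f = 0 — SINGULAR.
  x = 3: f_y(3, y) = -3*y**2 + 16*y - 20; vanishes at y ∈ {2}. (3, 2): f_x = 3 ≠ 0.
  x = 4: f_y(4, y) = -3*y**2 + 18*y - 24; vanishes at y ∈ {2, 4}. (4, 2): f_x = 12 ≠ 0; (4, 4): f_x = 16 ≠ 0.
Only singular point on the grid: (2, 2).
Classify: substitute x = 2 + u, y = 2 + v and expand: f = u**3 + u*v**2 - v**3 + v**2.
No constant or linear terms (consistent with a singular point). Quadratic part: v**2. Cubic part: u**3 + u*v**2 - v**3.
The quadratic part v**2 is a perfect square, so there is a single (double) tangent line v = 0, i.e. y = 2. Restricting the cubic part to that line (v = 0) leaves u**3 ≠ 0, so f is not divisible by v and the branch is v² ≈ -u**3 to lowest order — this is a cusp.
Classification: cusp.


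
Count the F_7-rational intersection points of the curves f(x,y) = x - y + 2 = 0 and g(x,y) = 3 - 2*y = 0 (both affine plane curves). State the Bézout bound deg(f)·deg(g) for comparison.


Common zeros: {(3, 5)}; count = 1; Bézout bound = 1.

deg(f) = 1, deg(g) = 1, so Bézout bound = 1.
Scan x ∈ F_7. For each x, list the y ∈ F_7 with f(x, y) ≡ 0 and those with g(x, y) ≡ 0 (mod 7); the common zeros in that column are the intersection.
  x = 0: f ≡ 0 at y ∈ {2}; g ≡ 0 at y ∈ {5}; common: ∅.
  x = 1: f ≡ 0 at y ∈ {3}; g ≡ 0 at y ∈ {5}; common: ∅.
  x = 2: f ≡ 0 at y ∈ {4}; g ≡ 0 at y ∈ {5}; common: ∅.
  x = 3: f ≡ 0 at y ∈ {5}; g ≡ 0 at y ∈ {5}; common: {5}.
  x = 4: f ≡ 0 at y ∈ {6}; g ≡ 0 at y ∈ {5}; common: ∅.
  x = 5: f ≡ 0 at y ∈ {0}; g ≡ 0 at y ∈ {5}; common: ∅.
  x = 6: f ≡ 0 at y ∈ {1}; g ≡ 0 at y ∈ {5}; common: ∅.
Collecting: common zeros = {(3, 5)}, so the count is 1.
Comparison with the Bézout bound: 1 ≤ 1 = deg(f)·deg(g), as expected for curves with no common component (the bound is attained).


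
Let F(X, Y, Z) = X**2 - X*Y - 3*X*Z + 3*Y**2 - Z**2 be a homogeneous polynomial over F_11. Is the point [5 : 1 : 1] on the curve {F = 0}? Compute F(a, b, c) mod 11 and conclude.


F(5,1,1) ≡ 7 (mod 11); P is NOT on the curve.

Evaluate F(5, 1, 1) term-by-term (mod 11).
  X**2 ↦ 1·25·1·1 = 25
  -X*Y ↦ -1·5·1·1 = -5
  -3*X*Z ↦ -3·5·1·1 = -15
  3*Y**2 ↦ 3·1·1·1 = 3
  -Z**2 ↦ -1·1·1·1 = -1
Sum: F(5, 1, 1) = (25) + (-5) + (-15) + (3) + (-1) = 7.
Reducing mod 11: 7 ≡ 7 (mod 11).
Since F(a, b, c) ≡ 7 ≠ 0 (mod 11), P does NOT lie on the curve.


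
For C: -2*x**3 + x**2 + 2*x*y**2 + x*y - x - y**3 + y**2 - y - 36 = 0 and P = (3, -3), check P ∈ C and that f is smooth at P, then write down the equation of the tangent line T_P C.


Tangent line at P: -34*x - 67*y - 99 = 0.

Step 1: f(3, -3) = 0, so P lies on C.
Step 2: partial derivatives
  f_x(x, y) = -6*x**2 + 2*x + 2*y**2 + y - 1, f_y(x, y) = 4*x*y + x - 3*y**2 + 2*y - 1.
  f_x(P) = -34, f_y(P) = -67 (gradient nonzero, so P is smooth).
Step 3: tangent line at P: -34·(x − 3) + -67·(y − -3) = 0.
Expanding: -34*x - 67*y - 99 = 0.


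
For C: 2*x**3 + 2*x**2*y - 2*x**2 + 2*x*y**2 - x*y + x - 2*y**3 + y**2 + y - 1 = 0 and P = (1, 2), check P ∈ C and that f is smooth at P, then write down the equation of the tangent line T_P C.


Tangent line at P: 17*x - 10*y + 3 = 0.

Step 1: f(1, 2) = 0, so P lies on C.
Step 2: partial derivatives
  f_x(x, y) = 6*x**2 + 4*x*y - 4*x + 2*y**2 - y + 1, f_y(x, y) = 2*x**2 + 4*x*y - x - 6*y**2 + 2*y + 1.
  f_x(P) = 17, f_y(P) = -10 (gradient nonzero, so P is smooth).
Step 3: tangent line at P: 17·(x − 1) + -10·(y − 2) = 0.
Expanding: 17*x - 10*y + 3 = 0.


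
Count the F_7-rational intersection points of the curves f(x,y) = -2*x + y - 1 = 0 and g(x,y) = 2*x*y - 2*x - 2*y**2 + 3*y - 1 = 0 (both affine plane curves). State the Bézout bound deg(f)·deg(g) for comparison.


Common zeros: {(0, 1), (3, 0)}; count = 2; Bézout bound = 2.

deg(f) = 1, deg(g) = 2, so Bézout bound = 2.
Scan x ∈ F_7. For each x, list the y ∈ F_7 with f(x, y) ≡ 0 and those with g(x, y) ≡ 0 (mod 7); the common zeros in that column are the intersection.
  x = 0: f ≡ 0 at y ∈ {1}; g ≡ 0 at y ∈ {1, 4}; common: {1}.
  x = 1: f ≡ 0 at y ∈ {3}; g ≡ 0 at y ∈ {1, 5}; common: ∅.
  x = 2: f ≡ 0 at y ∈ {5}; g ≡ 0 at y ∈ {1, 6}; common: ∅.
  x = 3: f ≡ 0 at y ∈ {0}; g ≡ 0 at y ∈ {0, 1}; common: {0}.
  x = 4: f ≡ 0 at y ∈ {2}; g ≡ 0 at y ∈ {1}; common: ∅.
  x = 5: f ≡ 0 at y ∈ {4}; g ≡ 0 at y ∈ {1, 2}; common: ∅.
  x = 6: f ≡ 0 at y ∈ {6}; g ≡ 0 at y ∈ {1, 3}; common: ∅.
Collecting: common zeros = {(0, 1), (3, 0)}, so the count is 2.
Comparison with the Bézout bound: 2 ≤ 2 = deg(f)·deg(g), as expected for curves with no common component (the bound is attained).


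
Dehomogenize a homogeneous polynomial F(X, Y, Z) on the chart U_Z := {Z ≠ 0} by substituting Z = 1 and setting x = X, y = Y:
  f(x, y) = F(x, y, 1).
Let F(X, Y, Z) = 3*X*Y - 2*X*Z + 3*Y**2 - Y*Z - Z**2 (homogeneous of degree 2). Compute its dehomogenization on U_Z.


f(x, y) = 3*x*y - 2*x + 3*y**2 - y - 1

On U_Z we set Z = 1. Each monomial c·X^i·Y^j·Z^k in F becomes c·x^i·y^j·1^k = c·x^i·y^j.
Substituting Z = 1: F(X, Y, 1) = 3*x*y - 2*x + 3*y**2 - y - 1.
Note: deg(f) ≤ deg(F) = 2; strict inequality happens when F is divisible by Z (lost terms).


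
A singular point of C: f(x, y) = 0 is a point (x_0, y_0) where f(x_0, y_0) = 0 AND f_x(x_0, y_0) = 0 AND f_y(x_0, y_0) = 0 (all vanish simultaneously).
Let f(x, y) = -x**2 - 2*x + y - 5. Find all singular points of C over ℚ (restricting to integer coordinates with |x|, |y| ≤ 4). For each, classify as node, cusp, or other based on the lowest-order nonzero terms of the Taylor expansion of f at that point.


No singular points in the scanned grid; C is smooth there.

Compute partial derivatives:
  f_x = -2*x - 2.
  f_y = 1.
f_y = 1 is a nonzero constant, so f_y never vanishes: no point (x, y) can satisfy f = f_x = f_y = 0. In particular no (x, y) ∈ {−4, ..., 4}² is singular; the curve is smooth.


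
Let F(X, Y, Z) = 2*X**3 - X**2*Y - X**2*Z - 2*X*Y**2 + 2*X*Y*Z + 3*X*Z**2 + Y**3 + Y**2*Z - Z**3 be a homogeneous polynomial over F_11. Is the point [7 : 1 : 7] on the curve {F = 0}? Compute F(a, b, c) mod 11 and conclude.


F(7,1,7) ≡ 5 (mod 11); P is NOT on the curve.

Evaluate F(7, 1, 7) term-by-term (mod 11).
  2*X**3 ↦ 2·343·1·1 = 686
  -X**2*Y ↦ -1·49·1·1 = -49
  -X**2*Z ↦ -1·49·1·7 = -343
  -2*X*Y**2 ↦ -2·7·1·1 = -14
  2*X*Y*Z ↦ 2·7·1·7 = 98
  3*X*Z**2 ↦ 3·7·1·49 = 1029
  Y**3 ↦ 1·1·1·1 = 1
  Y**2*Z ↦ 1·1·1·7 = 7
  -Z**3 ↦ -1·1·1·343 = -343
Sum: F(7, 1, 7) = (686) + (-49) + (-343) + (-14) + (98) + (1029) + (1) + (7) + (-343) = 1072.
Reducing mod 11: 1072 ≡ 5 (mod 11).
Since F(a, b, c) ≡ 5 ≠ 0 (mod 11), P does NOT lie on the curve.


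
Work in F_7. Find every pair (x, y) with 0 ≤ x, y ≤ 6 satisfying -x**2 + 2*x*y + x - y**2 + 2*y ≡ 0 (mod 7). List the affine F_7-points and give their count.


Affine F_7-points: {(0, 0), (0, 2), (1, 0), (1, 4), (2, 3), (5, 2), (5, 3)}; count = 7.

For each of the 49 pairs (x, y) ∈ F_7², evaluate f(x, y) mod 7. Record the zeros.
  x = 0: [0↦0, 1↦1, 2↦0, 3↦4, 4↦6, 5↦6, 6↦4]  zeros at y ∈ {0, 2}
  x = 1: [0↦0, 1↦3, 2↦4, 3↦3, 4↦0, 5↦2, 6↦2]  zeros at y ∈ {0, 4}
  x = 2: [0↦5, 1↦3, 2↦6, 3↦0, 4↦6, 5↦3, 6↦5]  zeros at y ∈ {3}
  x = 3: [0↦1, 1↦1, 2↦6, 3↦2, 4↦3, 5↦2, 6↦6]  zeros at y ∈ ∅
  x = 4: [0↦2, 1↦4, 2↦4, 3↦2, 4↦5, 5↦6, 6↦5]  zeros at y ∈ ∅
  x = 5: [0↦1, 1↦5, 2↦0, 3↦0, 4↦5, 5↦1, 6↦2]  zeros at y ∈ {2, 3}
  x = 6: [0↦5, 1↦4, 2↦1, 3↦3, 4↦3, 5↦1, 6↦4]  zeros at y ∈ ∅
Collecting zeros: affine points = {(0, 0), (0, 2), (1, 0), (1, 4), (2, 3), (5, 2), (5, 3)}.
Total count |C(F_7)_aff| = 7.


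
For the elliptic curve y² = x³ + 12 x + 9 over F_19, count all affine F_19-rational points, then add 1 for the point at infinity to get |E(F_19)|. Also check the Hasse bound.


Affine points = {(0, 3), (0, 16), (4, 8), (4, 11), (5, 2), (5, 17), (8, 3), (8, 16), (11, 3), (11, 16), (12, 0), (13, 5), (13, 14), (15, 7), (15, 12)}; affine count = 15; |E(F_19)| = 16.

Discriminant check: Δ ∝ 4a³ + 27b² = 4·12³ + 27·9² = 4·1728 + 27·81 ≡ 17 (mod 19). Nonzero ⇒ E is nonsingular.
For each x ∈ F_19, compute rhs = x³ + 12·x + 9 mod 19, then count y ∈ F_19 with y² ≡ rhs.
  x = 0: rhs = 9, matching y values: 3, 16 (2 points).
  x = 1: rhs = 3, matching y values: none (0 points).
  x = 2: rhs = 3, matching y values: none (0 points).
  x = 3: rhs = 15, matching y values: none (0 points).
  x = 4: rhs = 7, matching y values: 8, 11 (2 points).
  x = 5: rhs = 4, matching y values: 2, 17 (2 points).
  x = 6: rhs = 12, matching y values: none (0 points).
  x = 7: rhs = 18, matching y values: none (0 points).
  x = 8: rhs = 9, matching y values: 3, 16 (2 points).
  x = 9: rhs = 10, matching y values: none (0 points).
  x = 10: rhs = 8, matching y values: none (0 points).
  x = 11: rhs = 9, matching y values: 3, 16 (2 points).
  x = 12: rhs = 0, matching y values: 0 (1 points).
  x = 13: rhs = 6, matching y values: 5, 14 (2 points).
  x = 14: rhs = 14, matching y values: none (0 points).
  x = 15: rhs = 11, matching y values: 7, 12 (2 points).
  x = 16: rhs = 3, matching y values: none (0 points).
  x = 17: rhs = 15, matching y values: none (0 points).
  x = 18: rhs = 15, matching y values: none (0 points).
Total affine count: 15.
Full point count |E(F_19)| = 15 + 1 = 16.
Hasse bound: |16 − (19+1)| = |-4| = 4 ≤ 2√19 ≈ 8.7178 ✓.


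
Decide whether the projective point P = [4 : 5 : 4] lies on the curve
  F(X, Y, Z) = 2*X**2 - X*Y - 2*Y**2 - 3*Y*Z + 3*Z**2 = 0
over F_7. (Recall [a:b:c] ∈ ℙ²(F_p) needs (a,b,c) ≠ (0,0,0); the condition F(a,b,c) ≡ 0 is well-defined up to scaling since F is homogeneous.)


F(4,5,4) ≡ 6 (mod 7); P is NOT on the curve.

Evaluate F(4, 5, 4) term-by-term (mod 7).
  2*X**2 ↦ 2·16·1·1 = 32
  -X*Y ↦ -1·4·5·1 = -20
  -2*Y**2 ↦ -2·1·25·1 = -50
  -3*Y*Z ↦ -3·1·5·4 = -60
  3*Z**2 ↦ 3·1·1·16 = 48
Sum: F(4, 5, 4) = (32) + (-20) + (-50) + (-60) + (48) = -50.
Reducing mod 7: -50 ≡ 6 (mod 7).
Since F(a, b, c) ≡ 6 ≠ 0 (mod 7), P does NOT lie on the curve.


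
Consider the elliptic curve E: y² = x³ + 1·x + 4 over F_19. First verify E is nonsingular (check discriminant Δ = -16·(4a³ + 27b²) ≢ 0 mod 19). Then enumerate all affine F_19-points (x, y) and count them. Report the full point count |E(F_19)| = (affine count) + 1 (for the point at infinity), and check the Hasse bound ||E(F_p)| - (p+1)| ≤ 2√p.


Affine points = {(0, 2), (0, 17), (1, 5), (1, 14), (5, 1), (5, 18), (6, 6), (6, 13), (8, 7), (8, 12), (9, 1), (9, 18), (10, 8), (10, 11), (11, 4), (11, 15), (14, 8), (14, 11)}; affine count = 18; |E(F_19)| = 19.

Discriminant check: Δ ∝ 4a³ + 27b² = 4·1³ + 27·4² = 4·1 + 27·16 ≡ 18 (mod 19). Nonzero ⇒ E is nonsingular.
For each x ∈ F_19, compute rhs = x³ + 1·x + 4 mod 19, then count y ∈ F_19 with y² ≡ rhs.
  x = 0: rhs = 4, matching y values: 2, 17 (2 points).
  x = 1: rhs = 6, matching y values: 5, 14 (2 points).
  x = 2: rhs = 14, matching y values: none (0 points).
  x = 3: rhs = 15, matching y values: none (0 points).
  x = 4: rhs = 15, matching y values: none (0 points).
  x = 5: rhs = 1, matching y values: 1, 18 (2 points).
  x = 6: rhs = 17, matching y values: 6, 13 (2 points).
  x = 7: rhs = 12, matching y values: none (0 points).
  x = 8: rhs = 11, matching y values: 7, 12 (2 points).
  x = 9: rhs = 1, matching y values: 1, 18 (2 points).
  x = 10: rhs = 7, matching y values: 8, 11 (2 points).
  x = 11: rhs = 16, matching y values: 4, 15 (2 points).
  x = 12: rhs = 15, matching y values: none (0 points).
  x = 13: rhs = 10, matching y values: none (0 points).
  x = 14: rhs = 7, matching y values: 8, 11 (2 points).
  x = 15: rhs = 12, matching y values: none (0 points).
  x = 16: rhs = 12, matching y values: none (0 points).
  x = 17: rhs = 13, matching y values: none (0 points).
  x = 18: rhs = 2, matching y values: none (0 points).
Total affine count: 18.
Full point count |E(F_19)| = 18 + 1 = 19.
Hasse bound: |19 − (19+1)| = |-1| = 1 ≤ 2√19 ≈ 8.7178 ✓.


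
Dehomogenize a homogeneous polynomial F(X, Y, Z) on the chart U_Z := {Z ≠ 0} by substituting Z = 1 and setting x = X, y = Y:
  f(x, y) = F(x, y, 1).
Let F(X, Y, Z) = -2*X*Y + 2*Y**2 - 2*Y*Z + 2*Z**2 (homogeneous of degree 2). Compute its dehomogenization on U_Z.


f(x, y) = -2*x*y + 2*y**2 - 2*y + 2

On U_Z we set Z = 1. Each monomial c·X^i·Y^j·Z^k in F becomes c·x^i·y^j·1^k = c·x^i·y^j.
Substituting Z = 1: F(X, Y, 1) = -2*x*y + 2*y**2 - 2*y + 2.
Note: deg(f) ≤ deg(F) = 2; strict inequality happens when F is divisible by Z (lost terms).


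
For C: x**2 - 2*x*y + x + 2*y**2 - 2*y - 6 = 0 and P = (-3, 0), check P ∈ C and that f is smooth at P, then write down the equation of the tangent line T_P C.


Tangent line at P: -5*x + 4*y - 15 = 0.

Step 1: f(-3, 0) = 0, so P lies on C.
Step 2: partial derivatives
  f_x(x, y) = 2*x - 2*y + 1, f_y(x, y) = -2*x + 4*y - 2.
  f_x(P) = -5, f_y(P) = 4 (gradient nonzero, so P is smooth).
Step 3: tangent line at P: -5·(x − -3) + 4·(y − 0) = 0.
Expanding: -5*x + 4*y - 15 = 0.


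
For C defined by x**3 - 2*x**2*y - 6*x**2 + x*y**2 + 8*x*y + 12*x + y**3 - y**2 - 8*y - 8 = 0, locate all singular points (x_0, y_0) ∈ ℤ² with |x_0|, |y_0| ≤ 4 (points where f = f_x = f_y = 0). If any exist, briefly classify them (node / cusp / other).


Singular points: {(2, 0)}; classification: cusp.

Compute partial derivatives:
  f_x = 3*x**2 - 4*x*y - 12*x + y**2 + 8*y + 12.
  f_y = -2*x**2 + 2*x*y + 8*x + 3*y**2 - 2*y - 8.
Scan x_0 ∈ {−4, ..., 4}. For each x_0, f_y(x_0, y) is a polynomial in y; find its integer roots y ∈ {−4, ..., 4}, then test f_x and f at those candidates.
  x = -4: f_y(-4, y) = 3*y**2 - 10*y - 72; no integer root y with |y| ≤ 4.
  x = -3: f_y(-3, y) = 3*y**2 - 8*y - 50; no integer root y with |y| ≤ 4.
  x = -2: f_y(-2, y) = 3*y**2 - 6*y - 32; no integer root y with |y| ≤ 4.
  x = -1: f_y(-1, y) = 3*y**2 - 4*y - 18; no integer root y with |y| ≤ 4.
  x = 0: f_y(0, y) = 3*y**2 - 2*y - 8; vanishes at y ∈ {2}. (0, 2): f_x = 32 ≠ 0.
  x = 1: f_y(1, y) = 3*y**2 - 2; no integer root y with |y| ≤ 4.
  x = 2: f_y(2, y) = 3*y**2 + 2*y; vanishes at y ∈ {0}. (2, 0): f_x = 0, f = 0 — SINGULAR.
  x = 3: f_y(3, y) = 3*y**2 + 4*y - 2; no integer root y with |y| ≤ 4.
  x = 4: f_y(4, y) = 3*y**2 + 6*y - 8; no integer root y with |y| ≤ 4.
Only singular point on the grid: (2, 0).
Classify: substitute x = 2 + u, y = 0 + v and expand: f = u**3 - 2*u**2*v + u*v**2 + v**3 + v**2.
No constant or linear terms (consistent with a singular point). Quadratic part: v**2. Cubic part: u**3 - 2*u**2*v + u*v**2 + v**3.
The quadratic part v**2 is a perfect square, so there is a single (double) tangent line v = 0, i.e. y = 0. Restricting the cubic part to that line (v = 0) leaves u**3 ≠ 0, so f is not divisible by v and the branch is v² ≈ -u**3 to lowest order — this is a cusp.
Classification: cusp.


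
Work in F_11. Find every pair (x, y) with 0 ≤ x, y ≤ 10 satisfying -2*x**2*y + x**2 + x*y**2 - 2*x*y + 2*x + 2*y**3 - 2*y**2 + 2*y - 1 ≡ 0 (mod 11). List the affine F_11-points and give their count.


Affine F_11-points: {(0, 2), (0, 5), (1, 8), (2, 9), (3, 3), (4, 1), (5, 4), (6, 8), (7, 9), (8, 1), (8, 2), (8, 5), (9, 3), (9, 4), (9, 6)}; count = 15.

For each of the 121 pairs (x, y) ∈ F_11², evaluate f(x, y) mod 11. Record the zeros.
  x = 0: [0↦10, 1↦1, 2↦0, 3↦8, 4↦4, 5↦0, 6↦8, 7↦7, 8↦9, 9↦4, 10↦4]  zeros at y ∈ {2, 5}
  x = 1: [0↦2, 1↦1, 2↦10, 3↦8, 4↦7, 5↦8, 6↦1, 7↦9, 8↦0, 9↦8, 10↦1]  zeros at y ∈ {8}
  x = 2: [0↦7, 1↦10, 2↦3, 3↦9, 4↦7, 5↦9, 6↦5, 7↦7, 8↦5, 9↦0, 10↦4]  zeros at y ∈ {9}
  x = 3: [0↦3, 1↦6, 2↦1, 3↦0, 4↦4, 5↦3, 6↦9, 7↦1, 8↦2, 9↦2, 10↦2]  zeros at y ∈ {3}
  x = 4: [0↦1, 1↦0, 2↦4, 3↦3, 4↦9, 5↦1, 6↦2, 7↦2, 8↦2, 9↦3, 10↦6]  zeros at y ∈ {1}
  x = 5: [0↦1, 1↦3, 2↦1, 3↦7, 4↦0, 5↦3, 6↦6, 7↦10, 8↦5, 9↦3, 10↦5]  zeros at y ∈ {4}
  x = 6: [0↦3, 1↦4, 2↦3, 3↦1, 4↦10, 5↦9, 6↦10, 7↦3, 8↦0, 9↦2, 10↦10]  zeros at y ∈ {8}
  x = 7: [0↦7, 1↦3, 2↦10, 3↦7, 4↦6, 5↦8, 6↦3, 7↦3, 8↦9, 9↦0, 10↦10]  zeros at y ∈ {9}
  x = 8: [0↦2, 1↦0, 2↦0, 3↦3, 4↦10, 5↦0, 6↦7, 7↦10, 8↦10, 9↦8, 10↦5]  zeros at y ∈ {1, 2, 5}
  x = 9: [0↦10, 1↦6, 2↦6, 3↦0, 4↦0, 5↦7, 6↦0, 7↦2, 8↦3, 9↦4, 10↦6]  zeros at y ∈ {3, 4, 6}
  x = 10: [0↦9, 1↦10, 2↦6, 3↦9, 4↦9, 5↦7, 6↦4, 7↦1, 8↦10, 9↦10, 10↦2]  zeros at y ∈ ∅
Collecting zeros: affine points = {(0, 2), (0, 5), (1, 8), (2, 9), (3, 3), (4, 1), (5, 4), (6, 8), (7, 9), (8, 1), (8, 2), (8, 5), (9, 3), (9, 4), (9, 6)}.
Total count |C(F_11)_aff| = 15.


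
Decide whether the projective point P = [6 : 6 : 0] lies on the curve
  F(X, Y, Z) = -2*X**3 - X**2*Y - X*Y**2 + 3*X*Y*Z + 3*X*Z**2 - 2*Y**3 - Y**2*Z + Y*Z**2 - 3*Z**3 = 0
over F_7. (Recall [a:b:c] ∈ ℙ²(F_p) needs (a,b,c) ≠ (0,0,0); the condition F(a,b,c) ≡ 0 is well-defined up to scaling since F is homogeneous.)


F(6,6,0) ≡ 6 (mod 7); P is NOT on the curve.

Evaluate F(6, 6, 0) term-by-term (mod 7).
  -2*X**3 ↦ -2·216·1·1 = -432
  -X**2*Y ↦ -1·36·6·1 = -216
  -X*Y**2 ↦ -1·6·36·1 = -216
  3*X*Y*Z ↦ 3·6·6·0 = 0
  3*X*Z**2 ↦ 3·6·1·0 = 0
  -2*Y**3 ↦ -2·1·216·1 = -432
  -Y**2*Z ↦ -1·1·36·0 = 0
  Y*Z**2 ↦ 1·1·6·0 = 0
  -3*Z**3 ↦ -3·1·1·0 = 0
Sum: F(6, 6, 0) = (-432) + (-216) + (-216) + (0) + (0) + (-432) + (0) + (0) + (0) = -1296.
Reducing mod 7: -1296 ≡ 6 (mod 7).
Since F(a, b, c) ≡ 6 ≠ 0 (mod 7), P does NOT lie on the curve.


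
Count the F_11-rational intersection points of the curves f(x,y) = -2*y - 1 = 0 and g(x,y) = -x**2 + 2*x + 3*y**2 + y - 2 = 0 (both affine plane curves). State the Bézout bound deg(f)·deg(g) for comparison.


Common zeros: ∅; count = 0; Bézout bound = 2.

deg(f) = 1, deg(g) = 2, so Bézout bound = 2.
Scan x ∈ F_11. For each x, list the y ∈ F_11 with f(x, y) ≡ 0 and those with g(x, y) ≡ 0 (mod 11); the common zeros in that column are the intersection.
  x = 0: f ≡ 0 at y ∈ {5}; g ≡ 0 at y ∈ {8, 10}; common: ∅.
  x = 1: f ≡ 0 at y ∈ {5}; g ≡ 0 at y ∈ ∅; common: ∅.
  x = 2: f ≡ 0 at y ∈ {5}; g ≡ 0 at y ∈ {8, 10}; common: ∅.
  x = 3: f ≡ 0 at y ∈ {5}; g ≡ 0 at y ∈ ∅; common: ∅.
  x = 4: f ≡ 0 at y ∈ {5}; g ≡ 0 at y ∈ {9}; common: ∅.
  x = 5: f ≡ 0 at y ∈ {5}; g ≡ 0 at y ∈ ∅; common: ∅.
  x = 6: f ≡ 0 at y ∈ {5}; g ≡ 0 at y ∈ {1, 6}; common: ∅.
  x = 7: f ≡ 0 at y ∈ {5}; g ≡ 0 at y ∈ {1, 6}; common: ∅.
  x = 8: f ≡ 0 at y ∈ {5}; g ≡ 0 at y ∈ ∅; common: ∅.
  x = 9: f ≡ 0 at y ∈ {5}; g ≡ 0 at y ∈ {9}; common: ∅.
  x = 10: f ≡ 0 at y ∈ {5}; g ≡ 0 at y ∈ ∅; common: ∅.
Collecting: common zeros = ∅, so the count is 0.
Comparison with the Bézout bound: 0 ≤ 2 = deg(f)·deg(g), as expected for curves with no common component (the affine F_11-count falls short of the bound because intersections may lie at infinity, over extension fields, or carry multiplicity).


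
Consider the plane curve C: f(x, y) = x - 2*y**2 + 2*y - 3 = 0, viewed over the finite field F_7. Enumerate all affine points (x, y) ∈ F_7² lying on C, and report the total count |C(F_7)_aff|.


Affine F_7-points: {(0, 2), (0, 6), (1, 3), (1, 5), (3, 0), (3, 1), (6, 4)}; count = 7.

For each of the 49 pairs (x, y) ∈ F_7², evaluate f(x, y) mod 7. Record the zeros.
  x = 0: [0↦4, 1↦4, 2↦0, 3↦6, 4↦1, 5↦6, 6↦0]  zeros at y ∈ {2, 6}
  x = 1: [0↦5, 1↦5, 2↦1, 3↦0, 4↦2, 5↦0, 6↦1]  zeros at y ∈ {3, 5}
  x = 2: [0↦6, 1↦6, 2↦2, 3↦1, 4↦3, 5↦1, 6↦2]  zeros at y ∈ ∅
  x = 3: [0↦0, 1↦0, 2↦3, 3↦2, 4↦4, 5↦2, 6↦3]  zeros at y ∈ {0, 1}
  x = 4: [0↦1, 1↦1, 2↦4, 3↦3, 4↦5, 5↦3, 6↦4]  zeros at y ∈ ∅
  x = 5: [0↦2, 1↦2, 2↦5, 3↦4, 4↦6, 5↦4, 6↦5]  zeros at y ∈ ∅
  x = 6: [0↦3, 1↦3, 2↦6, 3↦5, 4↦0, 5↦5, 6↦6]  zeros at y ∈ {4}
Collecting zeros: affine points = {(0, 2), (0, 6), (1, 3), (1, 5), (3, 0), (3, 1), (6, 4)}.
Total count |C(F_7)_aff| = 7.


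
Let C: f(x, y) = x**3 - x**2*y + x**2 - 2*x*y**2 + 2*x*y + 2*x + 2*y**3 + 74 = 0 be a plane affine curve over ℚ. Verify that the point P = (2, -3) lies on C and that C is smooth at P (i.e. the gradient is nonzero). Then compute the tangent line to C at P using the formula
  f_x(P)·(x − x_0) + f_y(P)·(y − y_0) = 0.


Tangent line at P: 6*x + 78*y + 222 = 0.

Step 1: f(2, -3) = 0, so P lies on C.
Step 2: partial derivatives
  f_x(x, y) = 3*x**2 - 2*x*y + 2*x - 2*y**2 + 2*y + 2, f_y(x, y) = -x**2 - 4*x*y + 2*x + 6*y**2.
  f_x(P) = 6, f_y(P) = 78 (gradient nonzero, so P is smooth).
Step 3: tangent line at P: 6·(x − 2) + 78·(y − -3) = 0.
Expanding: 6*x + 78*y + 222 = 0.
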